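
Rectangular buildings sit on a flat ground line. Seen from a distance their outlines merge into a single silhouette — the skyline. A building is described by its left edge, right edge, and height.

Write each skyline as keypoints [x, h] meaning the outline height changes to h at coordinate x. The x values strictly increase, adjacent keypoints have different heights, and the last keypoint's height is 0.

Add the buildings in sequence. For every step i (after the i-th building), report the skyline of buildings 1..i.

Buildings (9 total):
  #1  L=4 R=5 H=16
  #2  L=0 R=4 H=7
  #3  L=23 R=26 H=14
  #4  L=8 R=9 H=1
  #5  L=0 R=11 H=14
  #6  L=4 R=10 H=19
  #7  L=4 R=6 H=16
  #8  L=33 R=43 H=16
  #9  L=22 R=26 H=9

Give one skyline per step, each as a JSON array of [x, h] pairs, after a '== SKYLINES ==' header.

== SKYLINES ==
[[4,16],[5,0]]
[[0,7],[4,16],[5,0]]
[[0,7],[4,16],[5,0],[23,14],[26,0]]
[[0,7],[4,16],[5,0],[8,1],[9,0],[23,14],[26,0]]
[[0,14],[4,16],[5,14],[11,0],[23,14],[26,0]]
[[0,14],[4,19],[10,14],[11,0],[23,14],[26,0]]
[[0,14],[4,19],[10,14],[11,0],[23,14],[26,0]]
[[0,14],[4,19],[10,14],[11,0],[23,14],[26,0],[33,16],[43,0]]
[[0,14],[4,19],[10,14],[11,0],[22,9],[23,14],[26,0],[33,16],[43,0]]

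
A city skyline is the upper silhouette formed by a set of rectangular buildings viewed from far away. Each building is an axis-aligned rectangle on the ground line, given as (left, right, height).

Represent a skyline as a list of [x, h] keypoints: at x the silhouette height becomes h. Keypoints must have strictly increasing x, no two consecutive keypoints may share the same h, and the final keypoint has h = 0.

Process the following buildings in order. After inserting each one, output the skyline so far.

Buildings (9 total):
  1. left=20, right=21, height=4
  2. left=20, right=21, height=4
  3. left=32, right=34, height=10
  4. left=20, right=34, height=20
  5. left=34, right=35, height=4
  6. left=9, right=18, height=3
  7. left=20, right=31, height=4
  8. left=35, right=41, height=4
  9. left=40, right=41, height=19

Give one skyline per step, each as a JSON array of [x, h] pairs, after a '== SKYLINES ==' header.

== SKYLINES ==
[[20,4],[21,0]]
[[20,4],[21,0]]
[[20,4],[21,0],[32,10],[34,0]]
[[20,20],[34,0]]
[[20,20],[34,4],[35,0]]
[[9,3],[18,0],[20,20],[34,4],[35,0]]
[[9,3],[18,0],[20,20],[34,4],[35,0]]
[[9,3],[18,0],[20,20],[34,4],[41,0]]
[[9,3],[18,0],[20,20],[34,4],[40,19],[41,0]]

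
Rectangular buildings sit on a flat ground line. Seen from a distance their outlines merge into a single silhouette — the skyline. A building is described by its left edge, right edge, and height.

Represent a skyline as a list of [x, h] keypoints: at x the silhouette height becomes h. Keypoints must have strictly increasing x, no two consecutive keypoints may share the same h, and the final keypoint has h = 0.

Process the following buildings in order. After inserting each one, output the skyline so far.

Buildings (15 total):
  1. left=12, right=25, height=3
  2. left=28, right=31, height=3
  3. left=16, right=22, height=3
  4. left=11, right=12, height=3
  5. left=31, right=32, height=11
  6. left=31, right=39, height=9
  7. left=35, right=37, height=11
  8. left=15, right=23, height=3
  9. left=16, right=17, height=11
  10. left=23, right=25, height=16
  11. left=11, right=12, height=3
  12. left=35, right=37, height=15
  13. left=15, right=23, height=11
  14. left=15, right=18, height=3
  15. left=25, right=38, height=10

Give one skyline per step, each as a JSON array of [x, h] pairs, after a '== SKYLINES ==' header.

== SKYLINES ==
[[12,3],[25,0]]
[[12,3],[25,0],[28,3],[31,0]]
[[12,3],[25,0],[28,3],[31,0]]
[[11,3],[25,0],[28,3],[31,0]]
[[11,3],[25,0],[28,3],[31,11],[32,0]]
[[11,3],[25,0],[28,3],[31,11],[32,9],[39,0]]
[[11,3],[25,0],[28,3],[31,11],[32,9],[35,11],[37,9],[39,0]]
[[11,3],[25,0],[28,3],[31,11],[32,9],[35,11],[37,9],[39,0]]
[[11,3],[16,11],[17,3],[25,0],[28,3],[31,11],[32,9],[35,11],[37,9],[39,0]]
[[11,3],[16,11],[17,3],[23,16],[25,0],[28,3],[31,11],[32,9],[35,11],[37,9],[39,0]]
[[11,3],[16,11],[17,3],[23,16],[25,0],[28,3],[31,11],[32,9],[35,11],[37,9],[39,0]]
[[11,3],[16,11],[17,3],[23,16],[25,0],[28,3],[31,11],[32,9],[35,15],[37,9],[39,0]]
[[11,3],[15,11],[23,16],[25,0],[28,3],[31,11],[32,9],[35,15],[37,9],[39,0]]
[[11,3],[15,11],[23,16],[25,0],[28,3],[31,11],[32,9],[35,15],[37,9],[39,0]]
[[11,3],[15,11],[23,16],[25,10],[31,11],[32,10],[35,15],[37,10],[38,9],[39,0]]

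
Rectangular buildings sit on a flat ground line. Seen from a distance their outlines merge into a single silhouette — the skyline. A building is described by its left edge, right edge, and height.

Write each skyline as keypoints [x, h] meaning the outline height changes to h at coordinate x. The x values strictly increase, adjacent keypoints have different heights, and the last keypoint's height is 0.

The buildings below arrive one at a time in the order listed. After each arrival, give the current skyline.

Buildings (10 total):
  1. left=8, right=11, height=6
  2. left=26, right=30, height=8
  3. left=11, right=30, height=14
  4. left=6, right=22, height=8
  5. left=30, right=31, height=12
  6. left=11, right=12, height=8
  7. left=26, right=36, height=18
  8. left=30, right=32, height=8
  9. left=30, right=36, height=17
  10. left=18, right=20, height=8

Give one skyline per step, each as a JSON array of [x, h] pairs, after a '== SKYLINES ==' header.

== SKYLINES ==
[[8,6],[11,0]]
[[8,6],[11,0],[26,8],[30,0]]
[[8,6],[11,14],[30,0]]
[[6,8],[11,14],[30,0]]
[[6,8],[11,14],[30,12],[31,0]]
[[6,8],[11,14],[30,12],[31,0]]
[[6,8],[11,14],[26,18],[36,0]]
[[6,8],[11,14],[26,18],[36,0]]
[[6,8],[11,14],[26,18],[36,0]]
[[6,8],[11,14],[26,18],[36,0]]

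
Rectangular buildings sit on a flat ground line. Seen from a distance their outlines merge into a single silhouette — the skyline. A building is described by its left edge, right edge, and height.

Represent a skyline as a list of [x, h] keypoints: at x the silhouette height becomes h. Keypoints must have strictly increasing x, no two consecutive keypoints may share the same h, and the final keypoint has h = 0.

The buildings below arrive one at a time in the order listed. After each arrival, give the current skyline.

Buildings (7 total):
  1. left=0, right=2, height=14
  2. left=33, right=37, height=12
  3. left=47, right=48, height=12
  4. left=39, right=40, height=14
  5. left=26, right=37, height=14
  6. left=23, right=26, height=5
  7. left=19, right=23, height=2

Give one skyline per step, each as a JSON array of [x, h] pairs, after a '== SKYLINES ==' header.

== SKYLINES ==
[[0,14],[2,0]]
[[0,14],[2,0],[33,12],[37,0]]
[[0,14],[2,0],[33,12],[37,0],[47,12],[48,0]]
[[0,14],[2,0],[33,12],[37,0],[39,14],[40,0],[47,12],[48,0]]
[[0,14],[2,0],[26,14],[37,0],[39,14],[40,0],[47,12],[48,0]]
[[0,14],[2,0],[23,5],[26,14],[37,0],[39,14],[40,0],[47,12],[48,0]]
[[0,14],[2,0],[19,2],[23,5],[26,14],[37,0],[39,14],[40,0],[47,12],[48,0]]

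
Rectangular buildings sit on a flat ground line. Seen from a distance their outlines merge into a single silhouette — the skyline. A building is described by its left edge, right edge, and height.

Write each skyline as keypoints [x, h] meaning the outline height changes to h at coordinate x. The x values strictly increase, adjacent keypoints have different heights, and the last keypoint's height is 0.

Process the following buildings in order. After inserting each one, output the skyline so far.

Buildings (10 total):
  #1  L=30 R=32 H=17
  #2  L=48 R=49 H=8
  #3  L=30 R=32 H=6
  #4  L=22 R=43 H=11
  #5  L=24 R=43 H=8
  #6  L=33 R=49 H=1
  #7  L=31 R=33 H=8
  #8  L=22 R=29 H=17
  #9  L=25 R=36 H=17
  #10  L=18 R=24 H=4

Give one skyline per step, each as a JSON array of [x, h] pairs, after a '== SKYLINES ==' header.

== SKYLINES ==
[[30,17],[32,0]]
[[30,17],[32,0],[48,8],[49,0]]
[[30,17],[32,0],[48,8],[49,0]]
[[22,11],[30,17],[32,11],[43,0],[48,8],[49,0]]
[[22,11],[30,17],[32,11],[43,0],[48,8],[49,0]]
[[22,11],[30,17],[32,11],[43,1],[48,8],[49,0]]
[[22,11],[30,17],[32,11],[43,1],[48,8],[49,0]]
[[22,17],[29,11],[30,17],[32,11],[43,1],[48,8],[49,0]]
[[22,17],[36,11],[43,1],[48,8],[49,0]]
[[18,4],[22,17],[36,11],[43,1],[48,8],[49,0]]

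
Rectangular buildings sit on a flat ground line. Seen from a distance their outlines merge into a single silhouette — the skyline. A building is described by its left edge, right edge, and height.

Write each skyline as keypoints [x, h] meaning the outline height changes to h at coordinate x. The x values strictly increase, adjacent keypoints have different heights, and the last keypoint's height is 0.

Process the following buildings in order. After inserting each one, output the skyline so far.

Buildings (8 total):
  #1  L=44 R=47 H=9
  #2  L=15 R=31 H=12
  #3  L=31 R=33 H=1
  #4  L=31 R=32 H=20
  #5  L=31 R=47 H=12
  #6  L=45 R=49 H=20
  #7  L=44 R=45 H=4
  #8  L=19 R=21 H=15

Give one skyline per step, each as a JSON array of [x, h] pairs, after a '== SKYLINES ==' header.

== SKYLINES ==
[[44,9],[47,0]]
[[15,12],[31,0],[44,9],[47,0]]
[[15,12],[31,1],[33,0],[44,9],[47,0]]
[[15,12],[31,20],[32,1],[33,0],[44,9],[47,0]]
[[15,12],[31,20],[32,12],[47,0]]
[[15,12],[31,20],[32,12],[45,20],[49,0]]
[[15,12],[31,20],[32,12],[45,20],[49,0]]
[[15,12],[19,15],[21,12],[31,20],[32,12],[45,20],[49,0]]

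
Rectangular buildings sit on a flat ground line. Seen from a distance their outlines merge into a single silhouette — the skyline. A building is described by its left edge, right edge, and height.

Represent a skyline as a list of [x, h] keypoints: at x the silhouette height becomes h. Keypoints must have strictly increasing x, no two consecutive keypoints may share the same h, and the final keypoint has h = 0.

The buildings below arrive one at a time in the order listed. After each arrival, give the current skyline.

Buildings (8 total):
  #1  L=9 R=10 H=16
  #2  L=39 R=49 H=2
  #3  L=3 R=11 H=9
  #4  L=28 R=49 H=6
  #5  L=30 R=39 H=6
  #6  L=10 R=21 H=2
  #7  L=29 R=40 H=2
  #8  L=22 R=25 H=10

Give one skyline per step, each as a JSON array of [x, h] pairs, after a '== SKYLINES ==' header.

== SKYLINES ==
[[9,16],[10,0]]
[[9,16],[10,0],[39,2],[49,0]]
[[3,9],[9,16],[10,9],[11,0],[39,2],[49,0]]
[[3,9],[9,16],[10,9],[11,0],[28,6],[49,0]]
[[3,9],[9,16],[10,9],[11,0],[28,6],[49,0]]
[[3,9],[9,16],[10,9],[11,2],[21,0],[28,6],[49,0]]
[[3,9],[9,16],[10,9],[11,2],[21,0],[28,6],[49,0]]
[[3,9],[9,16],[10,9],[11,2],[21,0],[22,10],[25,0],[28,6],[49,0]]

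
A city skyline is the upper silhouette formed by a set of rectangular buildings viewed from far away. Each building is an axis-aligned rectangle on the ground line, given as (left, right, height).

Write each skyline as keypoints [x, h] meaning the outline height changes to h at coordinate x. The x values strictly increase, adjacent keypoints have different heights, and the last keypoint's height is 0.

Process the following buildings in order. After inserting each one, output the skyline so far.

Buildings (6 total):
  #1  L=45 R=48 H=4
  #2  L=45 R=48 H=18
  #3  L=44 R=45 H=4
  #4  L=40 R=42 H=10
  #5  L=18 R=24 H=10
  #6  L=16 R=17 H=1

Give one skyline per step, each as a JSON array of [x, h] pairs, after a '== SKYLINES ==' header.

== SKYLINES ==
[[45,4],[48,0]]
[[45,18],[48,0]]
[[44,4],[45,18],[48,0]]
[[40,10],[42,0],[44,4],[45,18],[48,0]]
[[18,10],[24,0],[40,10],[42,0],[44,4],[45,18],[48,0]]
[[16,1],[17,0],[18,10],[24,0],[40,10],[42,0],[44,4],[45,18],[48,0]]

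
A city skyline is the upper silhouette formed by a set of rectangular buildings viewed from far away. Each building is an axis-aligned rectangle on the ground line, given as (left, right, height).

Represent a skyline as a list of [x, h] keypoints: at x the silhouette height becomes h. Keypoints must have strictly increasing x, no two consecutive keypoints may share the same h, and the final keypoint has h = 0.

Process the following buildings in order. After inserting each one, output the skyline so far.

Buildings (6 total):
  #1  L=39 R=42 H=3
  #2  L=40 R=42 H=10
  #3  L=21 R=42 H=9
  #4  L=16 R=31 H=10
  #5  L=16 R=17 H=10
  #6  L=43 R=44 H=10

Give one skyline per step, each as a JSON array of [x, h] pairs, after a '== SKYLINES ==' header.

== SKYLINES ==
[[39,3],[42,0]]
[[39,3],[40,10],[42,0]]
[[21,9],[40,10],[42,0]]
[[16,10],[31,9],[40,10],[42,0]]
[[16,10],[31,9],[40,10],[42,0]]
[[16,10],[31,9],[40,10],[42,0],[43,10],[44,0]]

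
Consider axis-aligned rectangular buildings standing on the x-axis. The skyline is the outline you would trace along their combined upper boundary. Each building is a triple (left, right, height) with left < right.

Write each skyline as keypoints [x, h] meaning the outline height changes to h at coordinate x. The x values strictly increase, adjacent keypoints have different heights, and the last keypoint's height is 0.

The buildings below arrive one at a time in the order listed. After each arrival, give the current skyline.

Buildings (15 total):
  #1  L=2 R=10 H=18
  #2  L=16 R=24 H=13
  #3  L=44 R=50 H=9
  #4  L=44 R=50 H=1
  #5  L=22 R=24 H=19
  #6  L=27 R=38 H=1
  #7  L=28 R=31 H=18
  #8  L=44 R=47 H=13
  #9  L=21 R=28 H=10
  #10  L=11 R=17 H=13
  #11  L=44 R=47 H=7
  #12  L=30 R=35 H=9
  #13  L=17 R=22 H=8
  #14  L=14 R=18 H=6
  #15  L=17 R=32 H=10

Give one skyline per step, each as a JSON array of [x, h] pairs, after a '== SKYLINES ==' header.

== SKYLINES ==
[[2,18],[10,0]]
[[2,18],[10,0],[16,13],[24,0]]
[[2,18],[10,0],[16,13],[24,0],[44,9],[50,0]]
[[2,18],[10,0],[16,13],[24,0],[44,9],[50,0]]
[[2,18],[10,0],[16,13],[22,19],[24,0],[44,9],[50,0]]
[[2,18],[10,0],[16,13],[22,19],[24,0],[27,1],[38,0],[44,9],[50,0]]
[[2,18],[10,0],[16,13],[22,19],[24,0],[27,1],[28,18],[31,1],[38,0],[44,9],[50,0]]
[[2,18],[10,0],[16,13],[22,19],[24,0],[27,1],[28,18],[31,1],[38,0],[44,13],[47,9],[50,0]]
[[2,18],[10,0],[16,13],[22,19],[24,10],[28,18],[31,1],[38,0],[44,13],[47,9],[50,0]]
[[2,18],[10,0],[11,13],[22,19],[24,10],[28,18],[31,1],[38,0],[44,13],[47,9],[50,0]]
[[2,18],[10,0],[11,13],[22,19],[24,10],[28,18],[31,1],[38,0],[44,13],[47,9],[50,0]]
[[2,18],[10,0],[11,13],[22,19],[24,10],[28,18],[31,9],[35,1],[38,0],[44,13],[47,9],[50,0]]
[[2,18],[10,0],[11,13],[22,19],[24,10],[28,18],[31,9],[35,1],[38,0],[44,13],[47,9],[50,0]]
[[2,18],[10,0],[11,13],[22,19],[24,10],[28,18],[31,9],[35,1],[38,0],[44,13],[47,9],[50,0]]
[[2,18],[10,0],[11,13],[22,19],[24,10],[28,18],[31,10],[32,9],[35,1],[38,0],[44,13],[47,9],[50,0]]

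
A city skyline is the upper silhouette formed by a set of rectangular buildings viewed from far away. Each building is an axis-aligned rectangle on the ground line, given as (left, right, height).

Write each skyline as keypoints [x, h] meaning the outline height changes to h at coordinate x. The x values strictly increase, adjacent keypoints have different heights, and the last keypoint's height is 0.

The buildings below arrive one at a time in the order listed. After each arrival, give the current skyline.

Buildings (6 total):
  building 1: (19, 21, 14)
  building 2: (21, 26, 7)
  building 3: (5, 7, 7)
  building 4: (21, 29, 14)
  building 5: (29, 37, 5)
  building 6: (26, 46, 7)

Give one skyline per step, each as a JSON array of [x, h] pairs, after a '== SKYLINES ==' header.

== SKYLINES ==
[[19,14],[21,0]]
[[19,14],[21,7],[26,0]]
[[5,7],[7,0],[19,14],[21,7],[26,0]]
[[5,7],[7,0],[19,14],[29,0]]
[[5,7],[7,0],[19,14],[29,5],[37,0]]
[[5,7],[7,0],[19,14],[29,7],[46,0]]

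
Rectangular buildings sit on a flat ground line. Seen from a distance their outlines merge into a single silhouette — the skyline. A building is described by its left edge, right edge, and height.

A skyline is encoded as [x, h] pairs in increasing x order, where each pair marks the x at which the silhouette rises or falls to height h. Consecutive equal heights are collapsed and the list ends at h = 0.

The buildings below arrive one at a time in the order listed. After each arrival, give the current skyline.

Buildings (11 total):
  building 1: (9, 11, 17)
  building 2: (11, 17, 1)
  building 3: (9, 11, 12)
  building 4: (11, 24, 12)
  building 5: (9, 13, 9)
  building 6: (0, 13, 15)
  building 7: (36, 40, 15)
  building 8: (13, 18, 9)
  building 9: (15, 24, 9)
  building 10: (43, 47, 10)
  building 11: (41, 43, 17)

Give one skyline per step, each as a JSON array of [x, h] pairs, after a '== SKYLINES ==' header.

== SKYLINES ==
[[9,17],[11,0]]
[[9,17],[11,1],[17,0]]
[[9,17],[11,1],[17,0]]
[[9,17],[11,12],[24,0]]
[[9,17],[11,12],[24,0]]
[[0,15],[9,17],[11,15],[13,12],[24,0]]
[[0,15],[9,17],[11,15],[13,12],[24,0],[36,15],[40,0]]
[[0,15],[9,17],[11,15],[13,12],[24,0],[36,15],[40,0]]
[[0,15],[9,17],[11,15],[13,12],[24,0],[36,15],[40,0]]
[[0,15],[9,17],[11,15],[13,12],[24,0],[36,15],[40,0],[43,10],[47,0]]
[[0,15],[9,17],[11,15],[13,12],[24,0],[36,15],[40,0],[41,17],[43,10],[47,0]]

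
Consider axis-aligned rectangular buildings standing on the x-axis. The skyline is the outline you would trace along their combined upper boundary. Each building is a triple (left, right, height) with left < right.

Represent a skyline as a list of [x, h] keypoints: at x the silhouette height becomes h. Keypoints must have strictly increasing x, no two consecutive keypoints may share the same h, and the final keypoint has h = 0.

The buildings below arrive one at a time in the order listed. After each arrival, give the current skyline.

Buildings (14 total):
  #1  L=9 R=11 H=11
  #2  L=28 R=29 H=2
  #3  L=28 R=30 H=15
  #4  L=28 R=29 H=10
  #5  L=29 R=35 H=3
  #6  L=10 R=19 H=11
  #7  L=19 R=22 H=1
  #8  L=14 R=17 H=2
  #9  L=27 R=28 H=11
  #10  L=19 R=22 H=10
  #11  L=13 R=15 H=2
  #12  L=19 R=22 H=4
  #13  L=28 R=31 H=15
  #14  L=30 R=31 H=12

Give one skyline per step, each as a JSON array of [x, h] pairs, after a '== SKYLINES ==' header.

== SKYLINES ==
[[9,11],[11,0]]
[[9,11],[11,0],[28,2],[29,0]]
[[9,11],[11,0],[28,15],[30,0]]
[[9,11],[11,0],[28,15],[30,0]]
[[9,11],[11,0],[28,15],[30,3],[35,0]]
[[9,11],[19,0],[28,15],[30,3],[35,0]]
[[9,11],[19,1],[22,0],[28,15],[30,3],[35,0]]
[[9,11],[19,1],[22,0],[28,15],[30,3],[35,0]]
[[9,11],[19,1],[22,0],[27,11],[28,15],[30,3],[35,0]]
[[9,11],[19,10],[22,0],[27,11],[28,15],[30,3],[35,0]]
[[9,11],[19,10],[22,0],[27,11],[28,15],[30,3],[35,0]]
[[9,11],[19,10],[22,0],[27,11],[28,15],[30,3],[35,0]]
[[9,11],[19,10],[22,0],[27,11],[28,15],[31,3],[35,0]]
[[9,11],[19,10],[22,0],[27,11],[28,15],[31,3],[35,0]]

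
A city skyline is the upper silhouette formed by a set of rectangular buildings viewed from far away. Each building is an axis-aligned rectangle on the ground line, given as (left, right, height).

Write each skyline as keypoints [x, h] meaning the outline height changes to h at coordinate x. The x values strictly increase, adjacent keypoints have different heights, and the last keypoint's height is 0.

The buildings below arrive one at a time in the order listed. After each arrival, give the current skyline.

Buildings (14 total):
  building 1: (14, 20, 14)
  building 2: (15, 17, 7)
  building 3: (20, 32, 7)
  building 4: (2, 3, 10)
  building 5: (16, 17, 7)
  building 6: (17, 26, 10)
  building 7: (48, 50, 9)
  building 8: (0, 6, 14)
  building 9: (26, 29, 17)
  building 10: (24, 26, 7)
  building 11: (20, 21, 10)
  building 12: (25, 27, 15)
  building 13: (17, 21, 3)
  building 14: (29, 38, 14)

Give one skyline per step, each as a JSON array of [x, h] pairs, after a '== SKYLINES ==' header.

== SKYLINES ==
[[14,14],[20,0]]
[[14,14],[20,0]]
[[14,14],[20,7],[32,0]]
[[2,10],[3,0],[14,14],[20,7],[32,0]]
[[2,10],[3,0],[14,14],[20,7],[32,0]]
[[2,10],[3,0],[14,14],[20,10],[26,7],[32,0]]
[[2,10],[3,0],[14,14],[20,10],[26,7],[32,0],[48,9],[50,0]]
[[0,14],[6,0],[14,14],[20,10],[26,7],[32,0],[48,9],[50,0]]
[[0,14],[6,0],[14,14],[20,10],[26,17],[29,7],[32,0],[48,9],[50,0]]
[[0,14],[6,0],[14,14],[20,10],[26,17],[29,7],[32,0],[48,9],[50,0]]
[[0,14],[6,0],[14,14],[20,10],[26,17],[29,7],[32,0],[48,9],[50,0]]
[[0,14],[6,0],[14,14],[20,10],[25,15],[26,17],[29,7],[32,0],[48,9],[50,0]]
[[0,14],[6,0],[14,14],[20,10],[25,15],[26,17],[29,7],[32,0],[48,9],[50,0]]
[[0,14],[6,0],[14,14],[20,10],[25,15],[26,17],[29,14],[38,0],[48,9],[50,0]]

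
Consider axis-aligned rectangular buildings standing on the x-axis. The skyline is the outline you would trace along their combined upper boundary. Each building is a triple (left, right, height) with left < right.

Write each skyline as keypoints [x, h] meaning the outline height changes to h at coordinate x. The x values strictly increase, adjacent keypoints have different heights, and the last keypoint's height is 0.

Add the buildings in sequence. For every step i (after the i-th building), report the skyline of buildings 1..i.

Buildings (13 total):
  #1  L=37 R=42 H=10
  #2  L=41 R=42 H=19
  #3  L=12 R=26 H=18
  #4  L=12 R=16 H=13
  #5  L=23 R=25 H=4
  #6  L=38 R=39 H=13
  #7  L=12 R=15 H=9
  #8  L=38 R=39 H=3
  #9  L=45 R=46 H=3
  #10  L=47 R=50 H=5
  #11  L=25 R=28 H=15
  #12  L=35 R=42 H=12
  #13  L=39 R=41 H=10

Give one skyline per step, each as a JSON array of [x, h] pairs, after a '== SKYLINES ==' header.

== SKYLINES ==
[[37,10],[42,0]]
[[37,10],[41,19],[42,0]]
[[12,18],[26,0],[37,10],[41,19],[42,0]]
[[12,18],[26,0],[37,10],[41,19],[42,0]]
[[12,18],[26,0],[37,10],[41,19],[42,0]]
[[12,18],[26,0],[37,10],[38,13],[39,10],[41,19],[42,0]]
[[12,18],[26,0],[37,10],[38,13],[39,10],[41,19],[42,0]]
[[12,18],[26,0],[37,10],[38,13],[39,10],[41,19],[42,0]]
[[12,18],[26,0],[37,10],[38,13],[39,10],[41,19],[42,0],[45,3],[46,0]]
[[12,18],[26,0],[37,10],[38,13],[39,10],[41,19],[42,0],[45,3],[46,0],[47,5],[50,0]]
[[12,18],[26,15],[28,0],[37,10],[38,13],[39,10],[41,19],[42,0],[45,3],[46,0],[47,5],[50,0]]
[[12,18],[26,15],[28,0],[35,12],[38,13],[39,12],[41,19],[42,0],[45,3],[46,0],[47,5],[50,0]]
[[12,18],[26,15],[28,0],[35,12],[38,13],[39,12],[41,19],[42,0],[45,3],[46,0],[47,5],[50,0]]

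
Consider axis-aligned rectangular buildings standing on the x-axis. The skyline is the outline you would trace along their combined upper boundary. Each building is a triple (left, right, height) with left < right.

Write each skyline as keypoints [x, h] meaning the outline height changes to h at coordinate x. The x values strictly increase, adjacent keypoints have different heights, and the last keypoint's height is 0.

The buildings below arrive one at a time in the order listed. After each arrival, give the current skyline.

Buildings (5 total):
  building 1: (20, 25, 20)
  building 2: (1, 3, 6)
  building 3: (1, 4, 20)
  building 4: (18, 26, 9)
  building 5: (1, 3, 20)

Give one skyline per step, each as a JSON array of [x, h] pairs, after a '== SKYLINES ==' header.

== SKYLINES ==
[[20,20],[25,0]]
[[1,6],[3,0],[20,20],[25,0]]
[[1,20],[4,0],[20,20],[25,0]]
[[1,20],[4,0],[18,9],[20,20],[25,9],[26,0]]
[[1,20],[4,0],[18,9],[20,20],[25,9],[26,0]]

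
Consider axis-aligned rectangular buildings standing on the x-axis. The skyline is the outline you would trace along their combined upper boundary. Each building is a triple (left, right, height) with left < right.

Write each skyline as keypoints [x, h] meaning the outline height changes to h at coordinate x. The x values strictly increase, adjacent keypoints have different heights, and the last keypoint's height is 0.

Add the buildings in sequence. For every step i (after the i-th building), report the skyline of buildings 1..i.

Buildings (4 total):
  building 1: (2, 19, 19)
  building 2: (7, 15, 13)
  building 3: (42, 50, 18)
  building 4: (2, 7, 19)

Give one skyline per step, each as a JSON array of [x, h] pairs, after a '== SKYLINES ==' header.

== SKYLINES ==
[[2,19],[19,0]]
[[2,19],[19,0]]
[[2,19],[19,0],[42,18],[50,0]]
[[2,19],[19,0],[42,18],[50,0]]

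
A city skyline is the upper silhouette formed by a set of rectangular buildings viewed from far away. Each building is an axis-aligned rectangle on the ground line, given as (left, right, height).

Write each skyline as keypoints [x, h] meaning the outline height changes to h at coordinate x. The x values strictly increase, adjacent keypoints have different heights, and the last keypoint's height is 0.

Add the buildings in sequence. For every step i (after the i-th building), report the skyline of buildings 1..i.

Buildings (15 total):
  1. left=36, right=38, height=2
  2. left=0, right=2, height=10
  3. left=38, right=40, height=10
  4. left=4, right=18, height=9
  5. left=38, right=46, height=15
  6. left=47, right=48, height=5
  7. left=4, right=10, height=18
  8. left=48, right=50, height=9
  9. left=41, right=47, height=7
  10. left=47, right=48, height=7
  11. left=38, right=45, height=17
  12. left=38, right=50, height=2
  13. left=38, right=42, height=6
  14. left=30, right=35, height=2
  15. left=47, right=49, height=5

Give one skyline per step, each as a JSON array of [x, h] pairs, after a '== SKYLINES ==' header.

== SKYLINES ==
[[36,2],[38,0]]
[[0,10],[2,0],[36,2],[38,0]]
[[0,10],[2,0],[36,2],[38,10],[40,0]]
[[0,10],[2,0],[4,9],[18,0],[36,2],[38,10],[40,0]]
[[0,10],[2,0],[4,9],[18,0],[36,2],[38,15],[46,0]]
[[0,10],[2,0],[4,9],[18,0],[36,2],[38,15],[46,0],[47,5],[48,0]]
[[0,10],[2,0],[4,18],[10,9],[18,0],[36,2],[38,15],[46,0],[47,5],[48,0]]
[[0,10],[2,0],[4,18],[10,9],[18,0],[36,2],[38,15],[46,0],[47,5],[48,9],[50,0]]
[[0,10],[2,0],[4,18],[10,9],[18,0],[36,2],[38,15],[46,7],[47,5],[48,9],[50,0]]
[[0,10],[2,0],[4,18],[10,9],[18,0],[36,2],[38,15],[46,7],[48,9],[50,0]]
[[0,10],[2,0],[4,18],[10,9],[18,0],[36,2],[38,17],[45,15],[46,7],[48,9],[50,0]]
[[0,10],[2,0],[4,18],[10,9],[18,0],[36,2],[38,17],[45,15],[46,7],[48,9],[50,0]]
[[0,10],[2,0],[4,18],[10,9],[18,0],[36,2],[38,17],[45,15],[46,7],[48,9],[50,0]]
[[0,10],[2,0],[4,18],[10,9],[18,0],[30,2],[35,0],[36,2],[38,17],[45,15],[46,7],[48,9],[50,0]]
[[0,10],[2,0],[4,18],[10,9],[18,0],[30,2],[35,0],[36,2],[38,17],[45,15],[46,7],[48,9],[50,0]]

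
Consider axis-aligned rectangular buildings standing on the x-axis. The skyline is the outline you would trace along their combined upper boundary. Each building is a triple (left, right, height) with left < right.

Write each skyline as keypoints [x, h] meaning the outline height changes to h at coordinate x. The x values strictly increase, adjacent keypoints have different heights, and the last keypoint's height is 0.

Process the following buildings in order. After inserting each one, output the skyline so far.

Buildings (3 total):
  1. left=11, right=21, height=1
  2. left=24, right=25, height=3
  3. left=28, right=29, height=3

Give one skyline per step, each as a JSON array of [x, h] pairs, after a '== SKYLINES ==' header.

== SKYLINES ==
[[11,1],[21,0]]
[[11,1],[21,0],[24,3],[25,0]]
[[11,1],[21,0],[24,3],[25,0],[28,3],[29,0]]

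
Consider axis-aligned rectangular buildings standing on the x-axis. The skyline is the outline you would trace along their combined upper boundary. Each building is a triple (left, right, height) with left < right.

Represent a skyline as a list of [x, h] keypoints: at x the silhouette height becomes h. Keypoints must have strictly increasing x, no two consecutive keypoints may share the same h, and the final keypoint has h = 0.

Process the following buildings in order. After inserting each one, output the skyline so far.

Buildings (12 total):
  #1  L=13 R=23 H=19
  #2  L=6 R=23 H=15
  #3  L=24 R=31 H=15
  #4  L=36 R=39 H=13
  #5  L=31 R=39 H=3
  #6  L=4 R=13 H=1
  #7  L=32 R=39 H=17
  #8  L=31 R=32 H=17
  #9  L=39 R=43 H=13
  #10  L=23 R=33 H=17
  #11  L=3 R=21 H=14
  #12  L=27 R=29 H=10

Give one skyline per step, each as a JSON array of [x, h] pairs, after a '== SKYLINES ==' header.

== SKYLINES ==
[[13,19],[23,0]]
[[6,15],[13,19],[23,0]]
[[6,15],[13,19],[23,0],[24,15],[31,0]]
[[6,15],[13,19],[23,0],[24,15],[31,0],[36,13],[39,0]]
[[6,15],[13,19],[23,0],[24,15],[31,3],[36,13],[39,0]]
[[4,1],[6,15],[13,19],[23,0],[24,15],[31,3],[36,13],[39,0]]
[[4,1],[6,15],[13,19],[23,0],[24,15],[31,3],[32,17],[39,0]]
[[4,1],[6,15],[13,19],[23,0],[24,15],[31,17],[39,0]]
[[4,1],[6,15],[13,19],[23,0],[24,15],[31,17],[39,13],[43,0]]
[[4,1],[6,15],[13,19],[23,17],[39,13],[43,0]]
[[3,14],[6,15],[13,19],[23,17],[39,13],[43,0]]
[[3,14],[6,15],[13,19],[23,17],[39,13],[43,0]]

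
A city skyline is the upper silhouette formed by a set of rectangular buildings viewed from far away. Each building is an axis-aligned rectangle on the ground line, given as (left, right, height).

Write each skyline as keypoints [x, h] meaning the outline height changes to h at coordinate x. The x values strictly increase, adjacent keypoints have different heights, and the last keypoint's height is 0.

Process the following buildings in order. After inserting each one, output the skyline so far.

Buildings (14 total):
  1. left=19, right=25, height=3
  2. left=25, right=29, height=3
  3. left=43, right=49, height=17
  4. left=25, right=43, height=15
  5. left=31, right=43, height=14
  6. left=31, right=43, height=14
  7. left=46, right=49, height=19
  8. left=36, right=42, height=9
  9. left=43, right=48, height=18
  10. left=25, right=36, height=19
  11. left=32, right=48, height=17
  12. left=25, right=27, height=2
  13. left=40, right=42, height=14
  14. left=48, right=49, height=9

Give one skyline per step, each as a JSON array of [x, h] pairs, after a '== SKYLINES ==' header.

== SKYLINES ==
[[19,3],[25,0]]
[[19,3],[29,0]]
[[19,3],[29,0],[43,17],[49,0]]
[[19,3],[25,15],[43,17],[49,0]]
[[19,3],[25,15],[43,17],[49,0]]
[[19,3],[25,15],[43,17],[49,0]]
[[19,3],[25,15],[43,17],[46,19],[49,0]]
[[19,3],[25,15],[43,17],[46,19],[49,0]]
[[19,3],[25,15],[43,18],[46,19],[49,0]]
[[19,3],[25,19],[36,15],[43,18],[46,19],[49,0]]
[[19,3],[25,19],[36,17],[43,18],[46,19],[49,0]]
[[19,3],[25,19],[36,17],[43,18],[46,19],[49,0]]
[[19,3],[25,19],[36,17],[43,18],[46,19],[49,0]]
[[19,3],[25,19],[36,17],[43,18],[46,19],[49,0]]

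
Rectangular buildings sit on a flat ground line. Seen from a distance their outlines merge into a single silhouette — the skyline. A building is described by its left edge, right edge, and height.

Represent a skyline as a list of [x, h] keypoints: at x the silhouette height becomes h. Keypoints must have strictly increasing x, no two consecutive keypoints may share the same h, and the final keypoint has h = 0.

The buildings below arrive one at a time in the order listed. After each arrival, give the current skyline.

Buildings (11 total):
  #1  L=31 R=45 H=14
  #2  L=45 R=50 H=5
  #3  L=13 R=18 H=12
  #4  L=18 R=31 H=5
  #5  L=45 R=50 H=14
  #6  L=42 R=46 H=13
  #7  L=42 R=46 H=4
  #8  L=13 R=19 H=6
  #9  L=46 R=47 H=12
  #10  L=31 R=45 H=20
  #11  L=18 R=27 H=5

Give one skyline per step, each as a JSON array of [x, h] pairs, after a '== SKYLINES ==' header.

== SKYLINES ==
[[31,14],[45,0]]
[[31,14],[45,5],[50,0]]
[[13,12],[18,0],[31,14],[45,5],[50,0]]
[[13,12],[18,5],[31,14],[45,5],[50,0]]
[[13,12],[18,5],[31,14],[50,0]]
[[13,12],[18,5],[31,14],[50,0]]
[[13,12],[18,5],[31,14],[50,0]]
[[13,12],[18,6],[19,5],[31,14],[50,0]]
[[13,12],[18,6],[19,5],[31,14],[50,0]]
[[13,12],[18,6],[19,5],[31,20],[45,14],[50,0]]
[[13,12],[18,6],[19,5],[31,20],[45,14],[50,0]]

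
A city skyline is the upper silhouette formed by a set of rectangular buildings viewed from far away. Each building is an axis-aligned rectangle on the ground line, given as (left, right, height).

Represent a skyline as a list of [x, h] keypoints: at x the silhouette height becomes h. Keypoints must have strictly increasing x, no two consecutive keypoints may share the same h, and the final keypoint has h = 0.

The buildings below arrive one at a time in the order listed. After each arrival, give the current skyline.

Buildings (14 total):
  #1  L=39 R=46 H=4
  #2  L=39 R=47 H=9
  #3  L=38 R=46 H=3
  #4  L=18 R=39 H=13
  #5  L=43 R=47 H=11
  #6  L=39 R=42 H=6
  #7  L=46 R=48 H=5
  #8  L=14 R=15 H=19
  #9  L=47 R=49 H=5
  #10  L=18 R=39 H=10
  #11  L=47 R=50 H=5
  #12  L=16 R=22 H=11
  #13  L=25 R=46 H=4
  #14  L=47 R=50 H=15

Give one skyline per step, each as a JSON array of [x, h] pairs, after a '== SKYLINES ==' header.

== SKYLINES ==
[[39,4],[46,0]]
[[39,9],[47,0]]
[[38,3],[39,9],[47,0]]
[[18,13],[39,9],[47,0]]
[[18,13],[39,9],[43,11],[47,0]]
[[18,13],[39,9],[43,11],[47,0]]
[[18,13],[39,9],[43,11],[47,5],[48,0]]
[[14,19],[15,0],[18,13],[39,9],[43,11],[47,5],[48,0]]
[[14,19],[15,0],[18,13],[39,9],[43,11],[47,5],[49,0]]
[[14,19],[15,0],[18,13],[39,9],[43,11],[47,5],[49,0]]
[[14,19],[15,0],[18,13],[39,9],[43,11],[47,5],[50,0]]
[[14,19],[15,0],[16,11],[18,13],[39,9],[43,11],[47,5],[50,0]]
[[14,19],[15,0],[16,11],[18,13],[39,9],[43,11],[47,5],[50,0]]
[[14,19],[15,0],[16,11],[18,13],[39,9],[43,11],[47,15],[50,0]]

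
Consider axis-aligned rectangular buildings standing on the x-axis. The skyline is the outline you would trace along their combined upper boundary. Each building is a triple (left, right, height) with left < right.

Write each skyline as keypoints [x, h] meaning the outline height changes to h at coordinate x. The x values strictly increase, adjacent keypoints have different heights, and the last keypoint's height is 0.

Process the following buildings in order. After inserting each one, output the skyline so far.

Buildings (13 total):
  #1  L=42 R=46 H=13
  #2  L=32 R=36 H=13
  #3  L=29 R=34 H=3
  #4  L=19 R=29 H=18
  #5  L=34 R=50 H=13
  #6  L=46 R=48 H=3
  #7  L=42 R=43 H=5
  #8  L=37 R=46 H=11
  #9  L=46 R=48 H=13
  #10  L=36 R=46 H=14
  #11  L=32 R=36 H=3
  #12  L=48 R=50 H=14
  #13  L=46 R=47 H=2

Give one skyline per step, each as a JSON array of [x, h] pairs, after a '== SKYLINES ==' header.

== SKYLINES ==
[[42,13],[46,0]]
[[32,13],[36,0],[42,13],[46,0]]
[[29,3],[32,13],[36,0],[42,13],[46,0]]
[[19,18],[29,3],[32,13],[36,0],[42,13],[46,0]]
[[19,18],[29,3],[32,13],[50,0]]
[[19,18],[29,3],[32,13],[50,0]]
[[19,18],[29,3],[32,13],[50,0]]
[[19,18],[29,3],[32,13],[50,0]]
[[19,18],[29,3],[32,13],[50,0]]
[[19,18],[29,3],[32,13],[36,14],[46,13],[50,0]]
[[19,18],[29,3],[32,13],[36,14],[46,13],[50,0]]
[[19,18],[29,3],[32,13],[36,14],[46,13],[48,14],[50,0]]
[[19,18],[29,3],[32,13],[36,14],[46,13],[48,14],[50,0]]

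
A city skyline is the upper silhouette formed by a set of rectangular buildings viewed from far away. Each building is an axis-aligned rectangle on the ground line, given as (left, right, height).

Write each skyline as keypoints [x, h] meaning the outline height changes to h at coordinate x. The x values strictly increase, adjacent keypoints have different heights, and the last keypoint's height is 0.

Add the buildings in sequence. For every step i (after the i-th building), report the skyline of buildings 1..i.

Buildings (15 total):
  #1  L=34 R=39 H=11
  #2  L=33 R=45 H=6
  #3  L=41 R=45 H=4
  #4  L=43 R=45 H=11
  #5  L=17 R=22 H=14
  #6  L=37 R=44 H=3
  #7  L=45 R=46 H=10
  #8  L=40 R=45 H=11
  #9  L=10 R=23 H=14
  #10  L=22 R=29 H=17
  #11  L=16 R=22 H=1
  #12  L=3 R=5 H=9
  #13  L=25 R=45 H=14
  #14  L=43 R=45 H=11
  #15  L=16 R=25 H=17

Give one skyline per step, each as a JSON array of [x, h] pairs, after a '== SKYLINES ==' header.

== SKYLINES ==
[[34,11],[39,0]]
[[33,6],[34,11],[39,6],[45,0]]
[[33,6],[34,11],[39,6],[45,0]]
[[33,6],[34,11],[39,6],[43,11],[45,0]]
[[17,14],[22,0],[33,6],[34,11],[39,6],[43,11],[45,0]]
[[17,14],[22,0],[33,6],[34,11],[39,6],[43,11],[45,0]]
[[17,14],[22,0],[33,6],[34,11],[39,6],[43,11],[45,10],[46,0]]
[[17,14],[22,0],[33,6],[34,11],[39,6],[40,11],[45,10],[46,0]]
[[10,14],[23,0],[33,6],[34,11],[39,6],[40,11],[45,10],[46,0]]
[[10,14],[22,17],[29,0],[33,6],[34,11],[39,6],[40,11],[45,10],[46,0]]
[[10,14],[22,17],[29,0],[33,6],[34,11],[39,6],[40,11],[45,10],[46,0]]
[[3,9],[5,0],[10,14],[22,17],[29,0],[33,6],[34,11],[39,6],[40,11],[45,10],[46,0]]
[[3,9],[5,0],[10,14],[22,17],[29,14],[45,10],[46,0]]
[[3,9],[5,0],[10,14],[22,17],[29,14],[45,10],[46,0]]
[[3,9],[5,0],[10,14],[16,17],[29,14],[45,10],[46,0]]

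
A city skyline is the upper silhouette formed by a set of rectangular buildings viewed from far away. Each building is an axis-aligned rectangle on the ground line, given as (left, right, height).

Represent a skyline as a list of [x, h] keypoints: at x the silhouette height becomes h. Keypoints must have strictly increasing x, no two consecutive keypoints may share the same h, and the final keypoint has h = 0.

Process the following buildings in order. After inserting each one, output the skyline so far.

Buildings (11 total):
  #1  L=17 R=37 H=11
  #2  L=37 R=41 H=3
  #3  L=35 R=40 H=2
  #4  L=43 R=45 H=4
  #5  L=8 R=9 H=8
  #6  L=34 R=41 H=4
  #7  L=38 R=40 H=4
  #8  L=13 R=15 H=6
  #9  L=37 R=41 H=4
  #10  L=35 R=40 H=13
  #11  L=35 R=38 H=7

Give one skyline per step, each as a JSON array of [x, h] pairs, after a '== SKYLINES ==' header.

== SKYLINES ==
[[17,11],[37,0]]
[[17,11],[37,3],[41,0]]
[[17,11],[37,3],[41,0]]
[[17,11],[37,3],[41,0],[43,4],[45,0]]
[[8,8],[9,0],[17,11],[37,3],[41,0],[43,4],[45,0]]
[[8,8],[9,0],[17,11],[37,4],[41,0],[43,4],[45,0]]
[[8,8],[9,0],[17,11],[37,4],[41,0],[43,4],[45,0]]
[[8,8],[9,0],[13,6],[15,0],[17,11],[37,4],[41,0],[43,4],[45,0]]
[[8,8],[9,0],[13,6],[15,0],[17,11],[37,4],[41,0],[43,4],[45,0]]
[[8,8],[9,0],[13,6],[15,0],[17,11],[35,13],[40,4],[41,0],[43,4],[45,0]]
[[8,8],[9,0],[13,6],[15,0],[17,11],[35,13],[40,4],[41,0],[43,4],[45,0]]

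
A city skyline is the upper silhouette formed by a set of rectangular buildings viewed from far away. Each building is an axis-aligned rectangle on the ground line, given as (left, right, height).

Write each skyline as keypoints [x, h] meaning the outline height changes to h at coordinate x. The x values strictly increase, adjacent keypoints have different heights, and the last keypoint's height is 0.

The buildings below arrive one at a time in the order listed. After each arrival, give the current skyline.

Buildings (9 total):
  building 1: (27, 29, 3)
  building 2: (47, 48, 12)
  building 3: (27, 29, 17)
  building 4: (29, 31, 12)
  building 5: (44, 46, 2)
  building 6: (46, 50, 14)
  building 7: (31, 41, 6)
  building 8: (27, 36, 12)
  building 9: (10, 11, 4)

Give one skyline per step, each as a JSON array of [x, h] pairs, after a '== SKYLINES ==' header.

== SKYLINES ==
[[27,3],[29,0]]
[[27,3],[29,0],[47,12],[48,0]]
[[27,17],[29,0],[47,12],[48,0]]
[[27,17],[29,12],[31,0],[47,12],[48,0]]
[[27,17],[29,12],[31,0],[44,2],[46,0],[47,12],[48,0]]
[[27,17],[29,12],[31,0],[44,2],[46,14],[50,0]]
[[27,17],[29,12],[31,6],[41,0],[44,2],[46,14],[50,0]]
[[27,17],[29,12],[36,6],[41,0],[44,2],[46,14],[50,0]]
[[10,4],[11,0],[27,17],[29,12],[36,6],[41,0],[44,2],[46,14],[50,0]]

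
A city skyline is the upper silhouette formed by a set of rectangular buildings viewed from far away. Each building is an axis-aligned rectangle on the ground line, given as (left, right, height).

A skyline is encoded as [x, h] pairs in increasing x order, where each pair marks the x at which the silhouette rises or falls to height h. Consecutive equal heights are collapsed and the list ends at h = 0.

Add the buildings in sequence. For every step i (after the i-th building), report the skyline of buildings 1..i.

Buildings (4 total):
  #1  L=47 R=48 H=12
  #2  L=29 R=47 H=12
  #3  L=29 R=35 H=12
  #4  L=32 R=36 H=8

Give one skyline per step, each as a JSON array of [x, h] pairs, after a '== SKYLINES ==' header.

== SKYLINES ==
[[47,12],[48,0]]
[[29,12],[48,0]]
[[29,12],[48,0]]
[[29,12],[48,0]]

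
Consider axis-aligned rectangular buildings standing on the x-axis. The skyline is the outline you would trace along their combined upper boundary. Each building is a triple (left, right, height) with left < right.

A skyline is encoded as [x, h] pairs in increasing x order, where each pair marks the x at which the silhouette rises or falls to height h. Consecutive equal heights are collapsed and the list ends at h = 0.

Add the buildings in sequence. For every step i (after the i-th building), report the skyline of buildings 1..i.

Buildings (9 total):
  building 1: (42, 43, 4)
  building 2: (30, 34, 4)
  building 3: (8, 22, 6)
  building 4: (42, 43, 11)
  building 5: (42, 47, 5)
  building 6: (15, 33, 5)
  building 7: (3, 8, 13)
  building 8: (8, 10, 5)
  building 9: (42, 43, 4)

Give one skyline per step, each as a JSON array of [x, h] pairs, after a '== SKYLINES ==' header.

== SKYLINES ==
[[42,4],[43,0]]
[[30,4],[34,0],[42,4],[43,0]]
[[8,6],[22,0],[30,4],[34,0],[42,4],[43,0]]
[[8,6],[22,0],[30,4],[34,0],[42,11],[43,0]]
[[8,6],[22,0],[30,4],[34,0],[42,11],[43,5],[47,0]]
[[8,6],[22,5],[33,4],[34,0],[42,11],[43,5],[47,0]]
[[3,13],[8,6],[22,5],[33,4],[34,0],[42,11],[43,5],[47,0]]
[[3,13],[8,6],[22,5],[33,4],[34,0],[42,11],[43,5],[47,0]]
[[3,13],[8,6],[22,5],[33,4],[34,0],[42,11],[43,5],[47,0]]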